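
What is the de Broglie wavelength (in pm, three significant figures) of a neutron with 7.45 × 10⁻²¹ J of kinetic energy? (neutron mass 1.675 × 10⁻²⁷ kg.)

p = √(2mKE) = √(2 × 1.675 × 10⁻²⁷ × 7.450 × 10⁻²¹) = 4.996 × 10⁻²⁴ kg·m/s.
λ = h/p = 6.626 × 10⁻³⁴ / 4.996 × 10⁻²⁴ = 1.33 × 10⁻¹⁰ m = 133 pm.

λ = 133 pm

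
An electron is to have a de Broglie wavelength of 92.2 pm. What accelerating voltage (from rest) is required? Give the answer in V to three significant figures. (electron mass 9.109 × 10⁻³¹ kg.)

V = 177 V

p = h/λ = 6.626 × 10⁻³⁴ / 9.220 × 10⁻¹¹ = 7.187 × 10⁻²⁴ kg·m/s.
KE = p²/(2m) = 2.835 × 10⁻¹⁷ J.
V = KE/e = 2.835 × 10⁻¹⁷ / (1.602 × 10⁻¹⁹) = 177 V.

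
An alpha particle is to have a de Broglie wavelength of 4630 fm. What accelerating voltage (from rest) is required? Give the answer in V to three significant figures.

V = 4.81 V

p = h/λ = 6.626 × 10⁻³⁴ / 4.630 × 10⁻¹² = 1.431 × 10⁻²² kg·m/s.
KE = p²/(2m) = 1.541 × 10⁻¹⁸ J.
V = KE/2e = 1.541 × 10⁻¹⁸ / (2 × 1.602 × 10⁻¹⁹) = 4.81 V.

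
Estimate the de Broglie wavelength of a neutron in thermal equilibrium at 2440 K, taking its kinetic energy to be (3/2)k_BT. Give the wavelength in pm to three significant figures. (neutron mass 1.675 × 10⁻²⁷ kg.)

λ = 50.9 pm

KE = (3/2)k_BT = 1.5 × 1.381 × 10⁻²³ × 2440 = 5.054 × 10⁻²⁰ J.
p = √(2mKE) = √(2 × 1.675 × 10⁻²⁷ × 5.054 × 10⁻²⁰) = 1.301 × 10⁻²³ kg·m/s.
λ = h/p = 5.09 × 10⁻¹¹ m = 50.9 pm.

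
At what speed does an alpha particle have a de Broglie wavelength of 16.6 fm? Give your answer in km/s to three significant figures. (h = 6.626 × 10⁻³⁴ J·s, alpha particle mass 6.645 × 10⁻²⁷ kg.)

p = h/λ = 6.626 × 10⁻³⁴ / 1.660 × 10⁻¹⁴ = 3.992 × 10⁻²⁰ kg·m/s.
v = p/m = 3.992 × 10⁻²⁰ / 6.645 × 10⁻²⁷ = 6.01 × 10⁶ m/s = 6010 km/s.

v = 6010 km/s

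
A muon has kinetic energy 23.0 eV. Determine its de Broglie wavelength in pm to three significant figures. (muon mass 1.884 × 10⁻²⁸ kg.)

KE = 23.0 eV = 3.685 × 10⁻¹⁸ J.
p = √(2mKE) = √(2 × 1.884 × 10⁻²⁸ × 3.685 × 10⁻¹⁸) = 3.726 × 10⁻²³ kg·m/s.
λ = h/p = 6.626 × 10⁻³⁴ / 3.726 × 10⁻²³ = 1.78 × 10⁻¹¹ m = 17.8 pm.

λ = 17.8 pm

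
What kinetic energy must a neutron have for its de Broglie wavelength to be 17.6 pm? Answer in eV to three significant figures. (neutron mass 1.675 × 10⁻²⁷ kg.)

p = h/λ = 6.626 × 10⁻³⁴ / 1.760 × 10⁻¹¹ = 3.765 × 10⁻²³ kg·m/s.
KE = p²/(2m) = (3.765 × 10⁻²³)² / (2 × 1.675 × 10⁻²⁷) = 4.231 × 10⁻¹⁹ J = 2.64 eV.

KE = 2.64 eV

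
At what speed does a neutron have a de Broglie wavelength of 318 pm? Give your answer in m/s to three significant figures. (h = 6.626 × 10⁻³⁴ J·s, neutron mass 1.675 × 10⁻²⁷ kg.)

p = h/λ = 6.626 × 10⁻³⁴ / 3.180 × 10⁻¹⁰ = 2.084 × 10⁻²⁴ kg·m/s.
v = p/m = 2.084 × 10⁻²⁴ / 1.675 × 10⁻²⁷ = 1.24 × 10³ m/s = 1240 m/s.

v = 1240 m/s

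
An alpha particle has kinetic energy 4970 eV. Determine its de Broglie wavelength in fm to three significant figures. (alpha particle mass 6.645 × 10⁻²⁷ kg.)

KE = 4970 eV = 7.962 × 10⁻¹⁶ J.
p = √(2mKE) = √(2 × 6.645 × 10⁻²⁷ × 7.962 × 10⁻¹⁶) = 3.253 × 10⁻²¹ kg·m/s.
λ = h/p = 6.626 × 10⁻³⁴ / 3.253 × 10⁻²¹ = 2.04 × 10⁻¹³ m = 204 fm.

λ = 204 fm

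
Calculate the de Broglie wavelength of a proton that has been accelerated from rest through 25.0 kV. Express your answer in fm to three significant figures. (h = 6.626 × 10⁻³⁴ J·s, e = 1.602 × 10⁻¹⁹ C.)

KE = eV = 1.602 × 10⁻¹⁹ × 2.500 × 10⁴ = 4.005 × 10⁻¹⁵ J.
p = √(2mKE) = √(2 × 1.673 × 10⁻²⁷ × 4.005 × 10⁻¹⁵) = 3.661 × 10⁻²¹ kg·m/s.
λ = h/p = 6.626 × 10⁻³⁴ / 3.661 × 10⁻²¹ = 1.81 × 10⁻¹³ m = 181 fm.

λ = 181 fm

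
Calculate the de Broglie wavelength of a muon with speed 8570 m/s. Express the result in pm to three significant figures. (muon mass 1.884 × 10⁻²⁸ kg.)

p = mv = 1.884 × 10⁻²⁸ × 8570 = 1.615 × 10⁻²⁴ kg·m/s.
λ = h/p = 6.626 × 10⁻³⁴ / 1.615 × 10⁻²⁴ = 4.10 × 10⁻¹⁰ m = 410 pm.

λ = 410 pm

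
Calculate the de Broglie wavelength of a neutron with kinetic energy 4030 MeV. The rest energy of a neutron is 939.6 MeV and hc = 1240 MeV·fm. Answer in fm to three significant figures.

λ = 0.254 fm

Total energy E = KE + m₀c² = 4030 + 939.6 = 4969.6 MeV.
(pc)² = E² − (m₀c²)² = (4969.6)² − (939.6)² = 2.381 × 10⁷ MeV², so pc = 4880 MeV.
λ = hc/(pc) = 1240 MeV·fm / 4880 MeV = 0.254 fm.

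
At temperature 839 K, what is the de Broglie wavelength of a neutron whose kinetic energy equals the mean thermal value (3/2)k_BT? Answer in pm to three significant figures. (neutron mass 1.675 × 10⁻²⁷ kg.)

KE = (3/2)k_BT = 1.5 × 1.381 × 10⁻²³ × 839 = 1.738 × 10⁻²⁰ J.
p = √(2mKE) = √(2 × 1.675 × 10⁻²⁷ × 1.738 × 10⁻²⁰) = 7.630 × 10⁻²⁴ kg·m/s.
λ = h/p = 8.68 × 10⁻¹¹ m = 86.8 pm.

λ = 86.8 pm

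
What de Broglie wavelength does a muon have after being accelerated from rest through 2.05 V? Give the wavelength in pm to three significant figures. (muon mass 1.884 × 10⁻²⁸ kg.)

KE = eV = 1.602 × 10⁻¹⁹ × 2.050 = 3.284 × 10⁻¹⁹ J.
p = √(2mKE) = √(2 × 1.884 × 10⁻²⁸ × 3.284 × 10⁻¹⁹) = 1.112 × 10⁻²³ kg·m/s.
λ = h/p = 6.626 × 10⁻³⁴ / 1.112 × 10⁻²³ = 5.96 × 10⁻¹¹ m = 59.6 pm.

λ = 59.6 pm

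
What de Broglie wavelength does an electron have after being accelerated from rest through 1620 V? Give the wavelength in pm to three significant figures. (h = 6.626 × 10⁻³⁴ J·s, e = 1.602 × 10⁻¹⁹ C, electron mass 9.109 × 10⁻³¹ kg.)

λ = 30.5 pm

KE = eV = 1.602 × 10⁻¹⁹ × 1620 = 2.595 × 10⁻¹⁶ J.
p = √(2mKE) = √(2 × 9.109 × 10⁻³¹ × 2.595 × 10⁻¹⁶) = 2.174 × 10⁻²³ kg·m/s.
λ = h/p = 6.626 × 10⁻³⁴ / 2.174 × 10⁻²³ = 3.05 × 10⁻¹¹ m = 30.5 pm.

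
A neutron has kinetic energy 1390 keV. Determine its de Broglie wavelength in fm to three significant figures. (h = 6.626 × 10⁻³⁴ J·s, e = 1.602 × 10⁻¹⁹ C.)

λ = 24.3 fm

KE = 1390 keV = 2.227 × 10⁻¹³ J.
p = √(2mKE) = √(2 × 1.675 × 10⁻²⁷ × 2.227 × 10⁻¹³) = 2.731 × 10⁻²⁰ kg·m/s.
λ = h/p = 6.626 × 10⁻³⁴ / 2.731 × 10⁻²⁰ = 2.43 × 10⁻¹⁴ m = 24.3 fm.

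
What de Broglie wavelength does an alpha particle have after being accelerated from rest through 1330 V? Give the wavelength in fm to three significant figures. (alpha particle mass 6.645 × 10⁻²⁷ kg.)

λ = 278 fm

KE = 2eV = 2 × 1.602 × 10⁻¹⁹ × 1330 = 4.261 × 10⁻¹⁶ J.
p = √(2mKE) = √(2 × 6.645 × 10⁻²⁷ × 4.261 × 10⁻¹⁶) = 2.380 × 10⁻²¹ kg·m/s.
λ = h/p = 6.626 × 10⁻³⁴ / 2.380 × 10⁻²¹ = 2.78 × 10⁻¹³ m = 278 fm.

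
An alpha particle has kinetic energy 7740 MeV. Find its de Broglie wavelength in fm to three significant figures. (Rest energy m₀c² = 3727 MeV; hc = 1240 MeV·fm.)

Total energy E = KE + m₀c² = 7740 + 3727 = 11467 MeV.
(pc)² = E² − (m₀c²)² = (11467)² − (3727)² = 1.176 × 10⁸ MeV², so pc = 1.084 × 10⁴ MeV.
λ = hc/(pc) = 1240 MeV·fm / 1.084 × 10⁴ MeV = 0.114 fm.

λ = 0.114 fm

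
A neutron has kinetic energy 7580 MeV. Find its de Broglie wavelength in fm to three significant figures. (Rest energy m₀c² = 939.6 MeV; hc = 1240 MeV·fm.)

Total energy E = KE + m₀c² = 7580 + 939.6 = 8519.6 MeV.
(pc)² = E² − (m₀c²)² = (8519.6)² − (939.6)² = 7.170 × 10⁷ MeV², so pc = 8468 MeV.
λ = hc/(pc) = 1240 MeV·fm / 8468 MeV = 0.146 fm.

λ = 0.146 fm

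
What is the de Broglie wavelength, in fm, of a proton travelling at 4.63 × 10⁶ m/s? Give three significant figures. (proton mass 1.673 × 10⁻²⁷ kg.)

p = mv = 1.673 × 10⁻²⁷ × 4.63 × 10⁶ = 7.746 × 10⁻²¹ kg·m/s.
λ = h/p = 6.626 × 10⁻³⁴ / 7.746 × 10⁻²¹ = 8.55 × 10⁻¹⁴ m = 85.5 fm.

λ = 85.5 fm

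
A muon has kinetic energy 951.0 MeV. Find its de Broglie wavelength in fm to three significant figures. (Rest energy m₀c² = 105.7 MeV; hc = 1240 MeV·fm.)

Total energy E = KE + m₀c² = 951.0 + 105.7 = 1056.7 MeV.
(pc)² = E² − (m₀c²)² = (1056.7)² − (105.7)² = 1.105 × 10⁶ MeV², so pc = 1051 MeV.
λ = hc/(pc) = 1240 MeV·fm / 1051 MeV = 1.18 fm.

λ = 1.18 fm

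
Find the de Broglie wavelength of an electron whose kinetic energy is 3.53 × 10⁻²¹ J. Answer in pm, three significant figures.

λ = 8260 pm

p = √(2mKE) = √(2 × 9.109 × 10⁻³¹ × 3.530 × 10⁻²¹) = 8.019 × 10⁻²⁶ kg·m/s.
λ = h/p = 6.626 × 10⁻³⁴ / 8.019 × 10⁻²⁶ = 8.26 × 10⁻⁹ m = 8260 pm.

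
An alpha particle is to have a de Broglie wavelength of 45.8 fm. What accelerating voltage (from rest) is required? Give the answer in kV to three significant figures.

p = h/λ = 6.626 × 10⁻³⁴ / 4.580 × 10⁻¹⁴ = 1.447 × 10⁻²⁰ kg·m/s.
KE = p²/(2m) = 1.575 × 10⁻¹⁴ J.
V = KE/2e = 1.575 × 10⁻¹⁴ / (2 × 1.602 × 10⁻¹⁹) = 49.2 kV.

V = 49.2 kV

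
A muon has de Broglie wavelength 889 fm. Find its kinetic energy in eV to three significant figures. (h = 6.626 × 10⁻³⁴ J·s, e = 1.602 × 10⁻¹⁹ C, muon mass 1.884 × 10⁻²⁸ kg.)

KE = 9200 eV

p = h/λ = 6.626 × 10⁻³⁴ / 8.890 × 10⁻¹³ = 7.453 × 10⁻²² kg·m/s.
KE = p²/(2m) = (7.453 × 10⁻²²)² / (2 × 1.884 × 10⁻²⁸) = 1.474 × 10⁻¹⁵ J = 9200 eV.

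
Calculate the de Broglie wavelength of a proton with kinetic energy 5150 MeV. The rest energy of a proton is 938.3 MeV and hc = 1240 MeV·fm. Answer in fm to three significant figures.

λ = 0.206 fm

Total energy E = KE + m₀c² = 5150 + 938.3 = 6088.3 MeV.
(pc)² = E² − (m₀c²)² = (6088.3)² − (938.3)² = 3.619 × 10⁷ MeV², so pc = 6016 MeV.
λ = hc/(pc) = 1240 MeV·fm / 6016 MeV = 0.206 fm.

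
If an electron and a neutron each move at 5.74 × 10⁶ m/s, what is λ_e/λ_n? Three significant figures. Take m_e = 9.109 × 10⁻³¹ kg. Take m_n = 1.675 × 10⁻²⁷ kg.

λ_e/λ_n = 1840

At fixed v, p = mv so λ = h/(mv) ∝ 1/m.
λ_e/λ_n = m_n/m_e = 1.675 × 10⁻²⁷/9.109 × 10⁻³¹ = 1840.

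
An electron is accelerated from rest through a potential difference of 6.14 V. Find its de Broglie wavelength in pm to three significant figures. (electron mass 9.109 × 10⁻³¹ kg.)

KE = eV = 1.602 × 10⁻¹⁹ × 6.140 = 9.836 × 10⁻¹⁹ J.
p = √(2mKE) = √(2 × 9.109 × 10⁻³¹ × 9.836 × 10⁻¹⁹) = 1.339 × 10⁻²⁴ kg·m/s.
λ = h/p = 6.626 × 10⁻³⁴ / 1.339 × 10⁻²⁴ = 4.95 × 10⁻¹⁰ m = 495 pm.

λ = 495 pm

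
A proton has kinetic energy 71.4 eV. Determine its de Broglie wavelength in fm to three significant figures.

KE = 71.4 eV = 1.144 × 10⁻¹⁷ J.
p = √(2mKE) = √(2 × 1.673 × 10⁻²⁷ × 1.144 × 10⁻¹⁷) = 1.956 × 10⁻²² kg·m/s.
λ = h/p = 6.626 × 10⁻³⁴ / 1.956 × 10⁻²² = 3.39 × 10⁻¹² m = 3390 fm.

λ = 3390 fm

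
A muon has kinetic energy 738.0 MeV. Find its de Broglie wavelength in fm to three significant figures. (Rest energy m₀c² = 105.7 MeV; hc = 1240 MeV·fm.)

Total energy E = KE + m₀c² = 738.0 + 105.7 = 843.7 MeV.
(pc)² = E² − (m₀c²)² = (843.7)² − (105.7)² = 7.007 × 10⁵ MeV², so pc = 837.1 MeV.
λ = hc/(pc) = 1240 MeV·fm / 837.1 MeV = 1.48 fm.

λ = 1.48 fm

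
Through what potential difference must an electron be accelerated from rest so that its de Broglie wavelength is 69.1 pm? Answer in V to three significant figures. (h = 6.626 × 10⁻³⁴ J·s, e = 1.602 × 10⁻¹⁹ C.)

V = 315 V

p = h/λ = 6.626 × 10⁻³⁴ / 6.910 × 10⁻¹¹ = 9.589 × 10⁻²⁴ kg·m/s.
KE = p²/(2m) = 5.047 × 10⁻¹⁷ J.
V = KE/e = 5.047 × 10⁻¹⁷ / (1.602 × 10⁻¹⁹) = 315 V.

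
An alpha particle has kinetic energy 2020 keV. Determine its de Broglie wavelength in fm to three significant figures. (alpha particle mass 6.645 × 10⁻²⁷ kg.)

KE = 2020 keV = 3.236 × 10⁻¹³ J.
p = √(2mKE) = √(2 × 6.645 × 10⁻²⁷ × 3.236 × 10⁻¹³) = 6.558 × 10⁻²⁰ kg·m/s.
λ = h/p = 6.626 × 10⁻³⁴ / 6.558 × 10⁻²⁰ = 1.01 × 10⁻¹⁴ m = 10.1 fm.

λ = 10.1 fm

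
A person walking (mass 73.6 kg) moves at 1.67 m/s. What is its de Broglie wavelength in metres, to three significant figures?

λ = 5.39 × 10⁻³⁶ m

p = mv = 73.6 × 1.67 = 1.229 × 10² kg·m/s.
λ = h/p = 6.626 × 10⁻³⁴ / 1.229 × 10² = 5.39 × 10⁻³⁶ m.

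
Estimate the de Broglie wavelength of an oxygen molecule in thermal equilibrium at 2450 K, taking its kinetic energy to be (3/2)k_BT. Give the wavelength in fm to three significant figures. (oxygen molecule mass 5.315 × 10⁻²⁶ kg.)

λ = 9020 fm

KE = (3/2)k_BT = 1.5 × 1.381 × 10⁻²³ × 2450 = 5.075 × 10⁻²⁰ J.
p = √(2mKE) = √(2 × 5.315 × 10⁻²⁶ × 5.075 × 10⁻²⁰) = 7.345 × 10⁻²³ kg·m/s.
λ = h/p = 9.02 × 10⁻¹² m = 9020 fm.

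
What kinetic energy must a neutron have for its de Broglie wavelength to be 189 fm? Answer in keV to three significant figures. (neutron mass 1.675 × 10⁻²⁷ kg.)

p = h/λ = 6.626 × 10⁻³⁴ / 1.890 × 10⁻¹³ = 3.506 × 10⁻²¹ kg·m/s.
KE = p²/(2m) = (3.506 × 10⁻²¹)² / (2 × 1.675 × 10⁻²⁷) = 3.669 × 10⁻¹⁵ J = 22.9 keV.

KE = 22.9 keV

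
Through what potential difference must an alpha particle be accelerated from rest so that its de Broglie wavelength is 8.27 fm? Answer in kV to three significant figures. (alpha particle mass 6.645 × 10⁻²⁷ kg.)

p = h/λ = 6.626 × 10⁻³⁴ / 8.270 × 10⁻¹⁵ = 8.012 × 10⁻²⁰ kg·m/s.
KE = p²/(2m) = 4.830 × 10⁻¹³ J.
V = KE/2e = 4.830 × 10⁻¹³ / (2 × 1.602 × 10⁻¹⁹) = 1510 kV.

V = 1510 kV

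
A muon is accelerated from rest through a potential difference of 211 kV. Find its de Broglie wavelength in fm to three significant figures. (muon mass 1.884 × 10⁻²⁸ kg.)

KE = eV = 1.602 × 10⁻¹⁹ × 2.110 × 10⁵ = 3.380 × 10⁻¹⁴ J.
p = √(2mKE) = √(2 × 1.884 × 10⁻²⁸ × 3.380 × 10⁻¹⁴) = 3.569 × 10⁻²¹ kg·m/s.
λ = h/p = 6.626 × 10⁻³⁴ / 3.569 × 10⁻²¹ = 1.86 × 10⁻¹³ m = 186 fm.

λ = 186 fm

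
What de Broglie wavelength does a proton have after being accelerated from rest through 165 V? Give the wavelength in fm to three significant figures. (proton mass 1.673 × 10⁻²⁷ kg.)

λ = 2230 fm

KE = eV = 1.602 × 10⁻¹⁹ × 165.0 = 2.643 × 10⁻¹⁷ J.
p = √(2mKE) = √(2 × 1.673 × 10⁻²⁷ × 2.643 × 10⁻¹⁷) = 2.974 × 10⁻²² kg·m/s.
λ = h/p = 6.626 × 10⁻³⁴ / 2.974 × 10⁻²² = 2.23 × 10⁻¹² m = 2230 fm.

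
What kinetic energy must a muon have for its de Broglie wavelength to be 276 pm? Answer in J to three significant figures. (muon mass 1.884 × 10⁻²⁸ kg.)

KE = 1.53 × 10⁻²⁰ J

p = h/λ = 6.626 × 10⁻³⁴ / 2.760 × 10⁻¹⁰ = 2.401 × 10⁻²⁴ kg·m/s.
KE = p²/(2m) = (2.401 × 10⁻²⁴)² / (2 × 1.884 × 10⁻²⁸) = 1.530 × 10⁻²⁰ J = 1.53 × 10⁻²⁰ J.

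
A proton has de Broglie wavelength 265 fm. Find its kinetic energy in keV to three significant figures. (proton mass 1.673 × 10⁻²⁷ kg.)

p = h/λ = 6.626 × 10⁻³⁴ / 2.650 × 10⁻¹³ = 2.500 × 10⁻²¹ kg·m/s.
KE = p²/(2m) = (2.500 × 10⁻²¹)² / (2 × 1.673 × 10⁻²⁷) = 1.868 × 10⁻¹⁵ J = 11.7 keV.

KE = 11.7 keV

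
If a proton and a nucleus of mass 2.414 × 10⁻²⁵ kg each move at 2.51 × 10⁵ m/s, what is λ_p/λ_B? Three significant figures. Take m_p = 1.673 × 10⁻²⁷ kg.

At fixed v, p = mv so λ = h/(mv) ∝ 1/m.
λ_p/λ_B = m_B/m_p = 2.414 × 10⁻²⁵/1.673 × 10⁻²⁷ = 144.

λ_p/λ_B = 144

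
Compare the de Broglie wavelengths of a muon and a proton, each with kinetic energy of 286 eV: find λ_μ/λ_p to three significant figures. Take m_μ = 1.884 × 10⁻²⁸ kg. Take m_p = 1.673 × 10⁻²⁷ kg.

At fixed KE, p = √(2mKE) so λ = h/p ∝ 1/√m.
λ_μ/λ_p = √(m_p/m_μ) = √(1.673 × 10⁻²⁷/1.884 × 10⁻²⁸) = √(8.880) = 2.98.

λ_μ/λ_p = 2.98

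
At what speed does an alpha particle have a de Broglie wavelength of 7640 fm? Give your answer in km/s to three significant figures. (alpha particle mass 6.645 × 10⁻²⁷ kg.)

v = 13.1 km/s

p = h/λ = 6.626 × 10⁻³⁴ / 7.640 × 10⁻¹² = 8.673 × 10⁻²³ kg·m/s.
v = p/m = 8.673 × 10⁻²³ / 6.645 × 10⁻²⁷ = 1.31 × 10⁴ m/s = 13.1 km/s.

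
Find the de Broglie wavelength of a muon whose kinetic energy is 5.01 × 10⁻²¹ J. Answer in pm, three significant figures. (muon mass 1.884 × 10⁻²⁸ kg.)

p = √(2mKE) = √(2 × 1.884 × 10⁻²⁸ × 5.010 × 10⁻²¹) = 1.374 × 10⁻²⁴ kg·m/s.
λ = h/p = 6.626 × 10⁻³⁴ / 1.374 × 10⁻²⁴ = 4.82 × 10⁻¹⁰ m = 482 pm.

λ = 482 pm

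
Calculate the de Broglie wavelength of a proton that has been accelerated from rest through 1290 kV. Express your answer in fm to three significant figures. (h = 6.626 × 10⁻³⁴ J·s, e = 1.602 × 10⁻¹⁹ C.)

KE = eV = 1.602 × 10⁻¹⁹ × 1.290 × 10⁶ = 2.067 × 10⁻¹³ J.
p = √(2mKE) = √(2 × 1.673 × 10⁻²⁷ × 2.067 × 10⁻¹³) = 2.630 × 10⁻²⁰ kg·m/s.
λ = h/p = 6.626 × 10⁻³⁴ / 2.630 × 10⁻²⁰ = 2.52 × 10⁻¹⁴ m = 25.2 fm.

λ = 25.2 fm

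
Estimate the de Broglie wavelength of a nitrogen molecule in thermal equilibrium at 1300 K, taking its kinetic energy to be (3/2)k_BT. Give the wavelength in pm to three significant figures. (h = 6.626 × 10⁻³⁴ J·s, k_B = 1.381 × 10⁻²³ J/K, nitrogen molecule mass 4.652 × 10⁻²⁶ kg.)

KE = (3/2)k_BT = 1.5 × 1.381 × 10⁻²³ × 1300 = 2.693 × 10⁻²⁰ J.
p = √(2mKE) = √(2 × 4.652 × 10⁻²⁶ × 2.693 × 10⁻²⁰) = 5.006 × 10⁻²³ kg·m/s.
λ = h/p = 1.32 × 10⁻¹¹ m = 13.2 pm.

λ = 13.2 pm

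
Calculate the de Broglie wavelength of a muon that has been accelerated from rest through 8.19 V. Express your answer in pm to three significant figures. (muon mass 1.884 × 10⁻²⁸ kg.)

KE = eV = 1.602 × 10⁻¹⁹ × 8.190 = 1.312 × 10⁻¹⁸ J.
p = √(2mKE) = √(2 × 1.884 × 10⁻²⁸ × 1.312 × 10⁻¹⁸) = 2.223 × 10⁻²³ kg·m/s.
λ = h/p = 6.626 × 10⁻³⁴ / 2.223 × 10⁻²³ = 2.98 × 10⁻¹¹ m = 29.8 pm.

λ = 29.8 pm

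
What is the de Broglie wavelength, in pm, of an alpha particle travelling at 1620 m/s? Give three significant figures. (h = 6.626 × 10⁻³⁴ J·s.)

λ = 61.6 pm

p = mv = 6.645 × 10⁻²⁷ × 1620 = 1.076 × 10⁻²³ kg·m/s.
λ = h/p = 6.626 × 10⁻³⁴ / 1.076 × 10⁻²³ = 6.16 × 10⁻¹¹ m = 61.6 pm.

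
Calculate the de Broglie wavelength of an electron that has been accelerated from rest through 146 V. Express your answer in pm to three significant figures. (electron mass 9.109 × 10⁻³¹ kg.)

KE = eV = 1.602 × 10⁻¹⁹ × 146.0 = 2.339 × 10⁻¹⁷ J.
p = √(2mKE) = √(2 × 9.109 × 10⁻³¹ × 2.339 × 10⁻¹⁷) = 6.528 × 10⁻²⁴ kg·m/s.
λ = h/p = 6.626 × 10⁻³⁴ / 6.528 × 10⁻²⁴ = 1.02 × 10⁻¹⁰ m = 102 pm.

λ = 102 pm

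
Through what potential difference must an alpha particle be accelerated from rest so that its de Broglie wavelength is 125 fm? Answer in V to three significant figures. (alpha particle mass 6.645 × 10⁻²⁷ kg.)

V = 6600 V

p = h/λ = 6.626 × 10⁻³⁴ / 1.250 × 10⁻¹³ = 5.301 × 10⁻²¹ kg·m/s.
KE = p²/(2m) = 2.114 × 10⁻¹⁵ J.
V = KE/2e = 2.114 × 10⁻¹⁵ / (2 × 1.602 × 10⁻¹⁹) = 6600 V.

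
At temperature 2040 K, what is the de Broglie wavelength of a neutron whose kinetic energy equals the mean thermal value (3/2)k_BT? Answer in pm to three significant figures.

λ = 55.7 pm

KE = (3/2)k_BT = 1.5 × 1.381 × 10⁻²³ × 2040 = 4.226 × 10⁻²⁰ J.
p = √(2mKE) = √(2 × 1.675 × 10⁻²⁷ × 4.226 × 10⁻²⁰) = 1.190 × 10⁻²³ kg·m/s.
λ = h/p = 5.57 × 10⁻¹¹ m = 55.7 pm.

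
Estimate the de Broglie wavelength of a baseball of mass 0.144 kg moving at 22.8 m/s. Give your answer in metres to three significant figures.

p = mv = 0.144 × 22.8 = 3.283 kg·m/s.
λ = h/p = 6.626 × 10⁻³⁴ / 3.283 = 2.02 × 10⁻³⁴ m.

λ = 2.02 × 10⁻³⁴ m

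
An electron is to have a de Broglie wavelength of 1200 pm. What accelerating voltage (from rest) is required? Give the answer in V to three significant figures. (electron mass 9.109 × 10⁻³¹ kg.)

p = h/λ = 6.626 × 10⁻³⁴ / 1.200 × 10⁻⁹ = 5.522 × 10⁻²⁵ kg·m/s.
KE = p²/(2m) = 1.674 × 10⁻¹⁹ J.
V = KE/e = 1.674 × 10⁻¹⁹ / (1.602 × 10⁻¹⁹) = 1.04 V.

V = 1.04 V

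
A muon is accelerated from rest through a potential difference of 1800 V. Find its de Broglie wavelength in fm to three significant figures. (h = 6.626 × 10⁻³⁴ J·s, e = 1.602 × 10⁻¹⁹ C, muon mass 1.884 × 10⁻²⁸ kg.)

λ = 2010 fm

KE = eV = 1.602 × 10⁻¹⁹ × 1800 = 2.884 × 10⁻¹⁶ J.
p = √(2mKE) = √(2 × 1.884 × 10⁻²⁸ × 2.884 × 10⁻¹⁶) = 3.296 × 10⁻²² kg·m/s.
λ = h/p = 6.626 × 10⁻³⁴ / 3.296 × 10⁻²² = 2.01 × 10⁻¹² m = 2010 fm.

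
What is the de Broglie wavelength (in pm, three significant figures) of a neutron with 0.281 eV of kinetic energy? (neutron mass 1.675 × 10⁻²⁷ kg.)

KE = 0.281 eV = 4.502 × 10⁻²⁰ J.
p = √(2mKE) = √(2 × 1.675 × 10⁻²⁷ × 4.502 × 10⁻²⁰) = 1.228 × 10⁻²³ kg·m/s.
λ = h/p = 6.626 × 10⁻³⁴ / 1.228 × 10⁻²³ = 5.40 × 10⁻¹¹ m = 54.0 pm.

λ = 54.0 pm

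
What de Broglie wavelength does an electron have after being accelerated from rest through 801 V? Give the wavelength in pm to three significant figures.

KE = eV = 1.602 × 10⁻¹⁹ × 801.0 = 1.283 × 10⁻¹⁶ J.
p = √(2mKE) = √(2 × 9.109 × 10⁻³¹ × 1.283 × 10⁻¹⁶) = 1.529 × 10⁻²³ kg·m/s.
λ = h/p = 6.626 × 10⁻³⁴ / 1.529 × 10⁻²³ = 4.33 × 10⁻¹¹ m = 43.3 pm.

λ = 43.3 pm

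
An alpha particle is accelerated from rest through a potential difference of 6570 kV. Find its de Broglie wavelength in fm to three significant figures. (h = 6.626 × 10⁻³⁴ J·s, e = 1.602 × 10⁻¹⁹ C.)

KE = 2eV = 2 × 1.602 × 10⁻¹⁹ × 6.570 × 10⁶ = 2.105 × 10⁻¹² J.
p = √(2mKE) = √(2 × 6.645 × 10⁻²⁷ × 2.105 × 10⁻¹²) = 1.673 × 10⁻¹⁹ kg·m/s.
λ = h/p = 6.626 × 10⁻³⁴ / 1.673 × 10⁻¹⁹ = 3.96 × 10⁻¹⁵ m = 3.96 fm.

λ = 3.96 fm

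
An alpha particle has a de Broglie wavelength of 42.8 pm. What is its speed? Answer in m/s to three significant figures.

v = 2330 m/s

p = h/λ = 6.626 × 10⁻³⁴ / 4.280 × 10⁻¹¹ = 1.548 × 10⁻²³ kg·m/s.
v = p/m = 1.548 × 10⁻²³ / 6.645 × 10⁻²⁷ = 2.33 × 10³ m/s = 2330 m/s.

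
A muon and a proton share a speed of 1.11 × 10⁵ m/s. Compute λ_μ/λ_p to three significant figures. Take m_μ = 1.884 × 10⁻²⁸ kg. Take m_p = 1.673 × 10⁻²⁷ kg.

At fixed v, p = mv so λ = h/(mv) ∝ 1/m.
λ_μ/λ_p = m_p/m_μ = 1.673 × 10⁻²⁷/1.884 × 10⁻²⁸ = 8.88.

λ_μ/λ_p = 8.88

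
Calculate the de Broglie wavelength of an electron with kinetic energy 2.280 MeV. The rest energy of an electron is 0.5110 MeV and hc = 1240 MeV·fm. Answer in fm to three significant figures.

Total energy E = KE + m₀c² = 2.280 + 0.5110 = 2.7910 MeV.
(pc)² = E² − (m₀c²)² = (2.7910)² − (0.5110)² = 7.529 MeV², so pc = 2.744 MeV.
λ = hc/(pc) = 1240 MeV·fm / 2.744 MeV = 452 fm.

λ = 452 fm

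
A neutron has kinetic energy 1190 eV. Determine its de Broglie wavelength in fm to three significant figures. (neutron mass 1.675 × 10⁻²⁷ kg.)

KE = 1190 eV = 1.906 × 10⁻¹⁶ J.
p = √(2mKE) = √(2 × 1.675 × 10⁻²⁷ × 1.906 × 10⁻¹⁶) = 7.991 × 10⁻²² kg·m/s.
λ = h/p = 6.626 × 10⁻³⁴ / 7.991 × 10⁻²² = 8.29 × 10⁻¹³ m = 829 fm.

λ = 829 fm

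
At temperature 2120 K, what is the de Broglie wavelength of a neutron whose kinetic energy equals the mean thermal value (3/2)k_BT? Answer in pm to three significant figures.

λ = 54.6 pm

KE = (3/2)k_BT = 1.5 × 1.381 × 10⁻²³ × 2120 = 4.392 × 10⁻²⁰ J.
p = √(2mKE) = √(2 × 1.675 × 10⁻²⁷ × 4.392 × 10⁻²⁰) = 1.213 × 10⁻²³ kg·m/s.
λ = h/p = 5.46 × 10⁻¹¹ m = 54.6 pm.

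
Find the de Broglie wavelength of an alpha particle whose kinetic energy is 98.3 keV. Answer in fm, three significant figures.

KE = 98.3 keV = 1.575 × 10⁻¹⁴ J.
p = √(2mKE) = √(2 × 6.645 × 10⁻²⁷ × 1.575 × 10⁻¹⁴) = 1.447 × 10⁻²⁰ kg·m/s.
λ = h/p = 6.626 × 10⁻³⁴ / 1.447 × 10⁻²⁰ = 4.58 × 10⁻¹⁴ m = 45.8 fm.

λ = 45.8 fm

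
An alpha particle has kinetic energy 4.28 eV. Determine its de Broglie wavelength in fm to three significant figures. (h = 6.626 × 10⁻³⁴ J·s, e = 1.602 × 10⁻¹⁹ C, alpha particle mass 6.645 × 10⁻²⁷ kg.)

λ = 6940 fm

KE = 4.28 eV = 6.857 × 10⁻¹⁹ J.
p = √(2mKE) = √(2 × 6.645 × 10⁻²⁷ × 6.857 × 10⁻¹⁹) = 9.546 × 10⁻²³ kg·m/s.
λ = h/p = 6.626 × 10⁻³⁴ / 9.546 × 10⁻²³ = 6.94 × 10⁻¹² m = 6940 fm.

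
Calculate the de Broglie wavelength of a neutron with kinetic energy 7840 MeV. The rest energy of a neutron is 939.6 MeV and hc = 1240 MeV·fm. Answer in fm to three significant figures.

λ = 0.142 fm

Total energy E = KE + m₀c² = 7840 + 939.6 = 8779.6 MeV.
(pc)² = E² − (m₀c²)² = (8779.6)² − (939.6)² = 7.620 × 10⁷ MeV², so pc = 8729 MeV.
λ = hc/(pc) = 1240 MeV·fm / 8729 MeV = 0.142 fm.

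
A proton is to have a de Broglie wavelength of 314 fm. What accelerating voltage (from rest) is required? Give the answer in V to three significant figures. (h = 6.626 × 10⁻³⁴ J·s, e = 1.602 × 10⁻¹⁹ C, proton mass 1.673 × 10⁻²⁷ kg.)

V = 8310 V

p = h/λ = 6.626 × 10⁻³⁴ / 3.140 × 10⁻¹³ = 2.110 × 10⁻²¹ kg·m/s.
KE = p²/(2m) = 1.331 × 10⁻¹⁵ J.
V = KE/e = 1.331 × 10⁻¹⁵ / (1.602 × 10⁻¹⁹) = 8310 V.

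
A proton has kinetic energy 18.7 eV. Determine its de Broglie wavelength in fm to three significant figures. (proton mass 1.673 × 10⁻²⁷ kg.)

λ = 6620 fm

KE = 18.7 eV = 2.996 × 10⁻¹⁸ J.
p = √(2mKE) = √(2 × 1.673 × 10⁻²⁷ × 2.996 × 10⁻¹⁸) = 1.001 × 10⁻²² kg·m/s.
λ = h/p = 6.626 × 10⁻³⁴ / 1.001 × 10⁻²² = 6.62 × 10⁻¹² m = 6620 fm.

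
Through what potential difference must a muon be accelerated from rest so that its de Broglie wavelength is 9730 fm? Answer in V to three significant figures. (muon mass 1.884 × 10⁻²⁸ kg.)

V = 76.8 V

p = h/λ = 6.626 × 10⁻³⁴ / 9.730 × 10⁻¹² = 6.810 × 10⁻²³ kg·m/s.
KE = p²/(2m) = 1.231 × 10⁻¹⁷ J.
V = KE/e = 1.231 × 10⁻¹⁷ / (1.602 × 10⁻¹⁹) = 76.8 V.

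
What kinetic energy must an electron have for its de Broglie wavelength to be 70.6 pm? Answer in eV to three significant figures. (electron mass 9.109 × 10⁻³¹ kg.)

p = h/λ = 6.626 × 10⁻³⁴ / 7.060 × 10⁻¹¹ = 9.385 × 10⁻²⁴ kg·m/s.
KE = p²/(2m) = (9.385 × 10⁻²⁴)² / (2 × 9.109 × 10⁻³¹) = 4.835 × 10⁻¹⁷ J = 302 eV.

KE = 302 eV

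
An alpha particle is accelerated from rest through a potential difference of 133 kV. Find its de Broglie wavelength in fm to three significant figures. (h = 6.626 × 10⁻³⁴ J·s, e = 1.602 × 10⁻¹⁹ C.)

λ = 27.8 fm

KE = 2eV = 2 × 1.602 × 10⁻¹⁹ × 1.330 × 10⁵ = 4.261 × 10⁻¹⁴ J.
p = √(2mKE) = √(2 × 6.645 × 10⁻²⁷ × 4.261 × 10⁻¹⁴) = 2.380 × 10⁻²⁰ kg·m/s.
λ = h/p = 6.626 × 10⁻³⁴ / 2.380 × 10⁻²⁰ = 2.78 × 10⁻¹⁴ m = 27.8 fm.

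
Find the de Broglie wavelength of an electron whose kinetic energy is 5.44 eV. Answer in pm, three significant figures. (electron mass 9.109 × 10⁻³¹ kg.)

λ = 526 pm

KE = 5.44 eV = 8.715 × 10⁻¹⁹ J.
p = √(2mKE) = √(2 × 9.109 × 10⁻³¹ × 8.715 × 10⁻¹⁹) = 1.260 × 10⁻²⁴ kg·m/s.
λ = h/p = 6.626 × 10⁻³⁴ / 1.260 × 10⁻²⁴ = 5.26 × 10⁻¹⁰ m = 526 pm.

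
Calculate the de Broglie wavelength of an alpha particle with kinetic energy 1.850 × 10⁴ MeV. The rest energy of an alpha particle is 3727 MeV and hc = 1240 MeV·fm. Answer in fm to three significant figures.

λ = 0.0566 fm

Total energy E = KE + m₀c² = 1.850 × 10⁴ + 3727 = 22227 MeV.
(pc)² = E² − (m₀c²)² = (22227)² − (3727)² = 4.801 × 10⁸ MeV², so pc = 2.191 × 10⁴ MeV.
λ = hc/(pc) = 1240 MeV·fm / 2.191 × 10⁴ MeV = 0.0566 fm.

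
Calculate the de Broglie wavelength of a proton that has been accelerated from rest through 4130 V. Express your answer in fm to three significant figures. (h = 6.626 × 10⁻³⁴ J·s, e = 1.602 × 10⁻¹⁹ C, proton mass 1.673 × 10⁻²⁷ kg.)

KE = eV = 1.602 × 10⁻¹⁹ × 4130 = 6.616 × 10⁻¹⁶ J.
p = √(2mKE) = √(2 × 1.673 × 10⁻²⁷ × 6.616 × 10⁻¹⁶) = 1.488 × 10⁻²¹ kg·m/s.
λ = h/p = 6.626 × 10⁻³⁴ / 1.488 × 10⁻²¹ = 4.45 × 10⁻¹³ m = 445 fm.

λ = 445 fm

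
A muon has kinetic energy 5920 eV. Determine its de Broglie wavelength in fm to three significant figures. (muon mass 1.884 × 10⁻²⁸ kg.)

λ = 1110 fm

KE = 5920 eV = 9.484 × 10⁻¹⁶ J.
p = √(2mKE) = √(2 × 1.884 × 10⁻²⁸ × 9.484 × 10⁻¹⁶) = 5.978 × 10⁻²² kg·m/s.
λ = h/p = 6.626 × 10⁻³⁴ / 5.978 × 10⁻²² = 1.11 × 10⁻¹² m = 1110 fm.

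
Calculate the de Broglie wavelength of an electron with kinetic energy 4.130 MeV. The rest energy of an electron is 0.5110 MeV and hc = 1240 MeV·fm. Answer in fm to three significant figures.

Total energy E = KE + m₀c² = 4.130 + 0.5110 = 4.6410 MeV.
(pc)² = E² − (m₀c²)² = (4.6410)² − (0.5110)² = 21.28 MeV², so pc = 4.613 MeV.
λ = hc/(pc) = 1240 MeV·fm / 4.613 MeV = 269 fm.

λ = 269 fm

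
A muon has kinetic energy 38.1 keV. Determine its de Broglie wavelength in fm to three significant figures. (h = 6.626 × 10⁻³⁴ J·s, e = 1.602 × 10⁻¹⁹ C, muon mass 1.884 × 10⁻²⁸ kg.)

λ = 437 fm

KE = 38.1 keV = 6.104 × 10⁻¹⁵ J.
p = √(2mKE) = √(2 × 1.884 × 10⁻²⁸ × 6.104 × 10⁻¹⁵) = 1.517 × 10⁻²¹ kg·m/s.
λ = h/p = 6.626 × 10⁻³⁴ / 1.517 × 10⁻²¹ = 4.37 × 10⁻¹³ m = 437 fm.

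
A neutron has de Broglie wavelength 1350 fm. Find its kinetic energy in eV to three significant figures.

p = h/λ = 6.626 × 10⁻³⁴ / 1.350 × 10⁻¹² = 4.908 × 10⁻²² kg·m/s.
KE = p²/(2m) = (4.908 × 10⁻²²)² / (2 × 1.675 × 10⁻²⁷) = 7.191 × 10⁻¹⁷ J = 449 eV.

KE = 449 eV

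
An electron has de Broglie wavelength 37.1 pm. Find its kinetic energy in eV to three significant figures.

KE = 1090 eV

p = h/λ = 6.626 × 10⁻³⁴ / 3.710 × 10⁻¹¹ = 1.786 × 10⁻²³ kg·m/s.
KE = p²/(2m) = (1.786 × 10⁻²³)² / (2 × 9.109 × 10⁻³¹) = 1.751 × 10⁻¹⁶ J = 1090 eV.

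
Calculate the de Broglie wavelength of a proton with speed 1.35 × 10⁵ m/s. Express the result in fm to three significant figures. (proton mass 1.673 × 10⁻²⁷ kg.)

λ = 2930 fm

p = mv = 1.673 × 10⁻²⁷ × 1.35 × 10⁵ = 2.259 × 10⁻²² kg·m/s.
λ = h/p = 6.626 × 10⁻³⁴ / 2.259 × 10⁻²² = 2.93 × 10⁻¹² m = 2930 fm.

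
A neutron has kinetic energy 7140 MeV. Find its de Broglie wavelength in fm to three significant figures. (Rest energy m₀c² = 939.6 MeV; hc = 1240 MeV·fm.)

Total energy E = KE + m₀c² = 7140 + 939.6 = 8079.6 MeV.
(pc)² = E² − (m₀c²)² = (8079.6)² − (939.6)² = 6.440 × 10⁷ MeV², so pc = 8025 MeV.
λ = hc/(pc) = 1240 MeV·fm / 8025 MeV = 0.155 fm.

λ = 0.155 fm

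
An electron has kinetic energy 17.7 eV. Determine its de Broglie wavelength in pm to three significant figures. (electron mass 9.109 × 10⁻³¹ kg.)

λ = 292 pm

KE = 17.7 eV = 2.836 × 10⁻¹⁸ J.
p = √(2mKE) = √(2 × 9.109 × 10⁻³¹ × 2.836 × 10⁻¹⁸) = 2.273 × 10⁻²⁴ kg·m/s.
λ = h/p = 6.626 × 10⁻³⁴ / 2.273 × 10⁻²⁴ = 2.92 × 10⁻¹⁰ m = 292 pm.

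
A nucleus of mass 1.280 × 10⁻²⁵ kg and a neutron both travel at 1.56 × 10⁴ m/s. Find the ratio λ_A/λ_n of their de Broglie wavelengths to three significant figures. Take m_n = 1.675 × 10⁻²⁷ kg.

λ_A/λ_n = 0.0131

At fixed v, p = mv so λ = h/(mv) ∝ 1/m.
λ_A/λ_n = m_n/m_A = 1.675 × 10⁻²⁷/1.280 × 10⁻²⁵ = 0.0131.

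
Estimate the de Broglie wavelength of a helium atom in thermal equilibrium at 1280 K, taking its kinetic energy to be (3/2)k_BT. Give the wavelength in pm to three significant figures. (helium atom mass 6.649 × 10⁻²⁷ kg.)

λ = 35.3 pm

KE = (3/2)k_BT = 1.5 × 1.381 × 10⁻²³ × 1280 = 2.652 × 10⁻²⁰ J.
p = √(2mKE) = √(2 × 6.649 × 10⁻²⁷ × 2.652 × 10⁻²⁰) = 1.878 × 10⁻²³ kg·m/s.
λ = h/p = 3.53 × 10⁻¹¹ m = 35.3 pm.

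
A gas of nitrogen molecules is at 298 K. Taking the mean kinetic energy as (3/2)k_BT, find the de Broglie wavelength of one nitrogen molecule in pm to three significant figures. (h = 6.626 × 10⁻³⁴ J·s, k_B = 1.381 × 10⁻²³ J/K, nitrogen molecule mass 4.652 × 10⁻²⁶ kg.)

λ = 27.6 pm

KE = (3/2)k_BT = 1.5 × 1.381 × 10⁻²³ × 298 = 6.173 × 10⁻²¹ J.
p = √(2mKE) = √(2 × 4.652 × 10⁻²⁶ × 6.173 × 10⁻²¹) = 2.397 × 10⁻²³ kg·m/s.
λ = h/p = 2.76 × 10⁻¹¹ m = 27.6 pm.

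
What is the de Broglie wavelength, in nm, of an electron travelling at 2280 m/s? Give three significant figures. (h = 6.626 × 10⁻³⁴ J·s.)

λ = 319 nm

p = mv = 9.109 × 10⁻³¹ × 2280 = 2.077 × 10⁻²⁷ kg·m/s.
λ = h/p = 6.626 × 10⁻³⁴ / 2.077 × 10⁻²⁷ = 3.19 × 10⁻⁷ m = 319 nm.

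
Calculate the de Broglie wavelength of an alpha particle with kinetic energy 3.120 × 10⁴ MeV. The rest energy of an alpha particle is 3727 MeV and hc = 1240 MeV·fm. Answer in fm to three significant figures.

λ = 0.0357 fm

Total energy E = KE + m₀c² = 3.120 × 10⁴ + 3727 = 34927 MeV.
(pc)² = E² − (m₀c²)² = (34927)² − (3727)² = 1.206 × 10⁹ MeV², so pc = 3.473 × 10⁴ MeV.
λ = hc/(pc) = 1240 MeV·fm / 3.473 × 10⁴ MeV = 0.0357 fm.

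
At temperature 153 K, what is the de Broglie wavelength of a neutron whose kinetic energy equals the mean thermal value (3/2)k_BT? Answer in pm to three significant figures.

λ = 203 pm

KE = (3/2)k_BT = 1.5 × 1.381 × 10⁻²³ × 153 = 3.169 × 10⁻²¹ J.
p = √(2mKE) = √(2 × 1.675 × 10⁻²⁷ × 3.169 × 10⁻²¹) = 3.258 × 10⁻²⁴ kg·m/s.
λ = h/p = 2.03 × 10⁻¹⁰ m = 203 pm.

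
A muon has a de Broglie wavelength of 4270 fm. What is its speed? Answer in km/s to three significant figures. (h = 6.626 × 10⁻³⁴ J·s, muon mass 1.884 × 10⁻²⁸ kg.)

p = h/λ = 6.626 × 10⁻³⁴ / 4.270 × 10⁻¹² = 1.552 × 10⁻²² kg·m/s.
v = p/m = 1.552 × 10⁻²² / 1.884 × 10⁻²⁸ = 8.24 × 10⁵ m/s = 824 km/s.

v = 824 km/s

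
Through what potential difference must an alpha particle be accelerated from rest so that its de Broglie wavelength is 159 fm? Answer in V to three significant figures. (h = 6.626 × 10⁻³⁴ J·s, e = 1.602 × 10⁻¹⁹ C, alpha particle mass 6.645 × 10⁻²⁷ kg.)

p = h/λ = 6.626 × 10⁻³⁴ / 1.590 × 10⁻¹³ = 4.167 × 10⁻²¹ kg·m/s.
KE = p²/(2m) = 1.307 × 10⁻¹⁵ J.
V = KE/2e = 1.307 × 10⁻¹⁵ / (2 × 1.602 × 10⁻¹⁹) = 4080 V.

V = 4080 V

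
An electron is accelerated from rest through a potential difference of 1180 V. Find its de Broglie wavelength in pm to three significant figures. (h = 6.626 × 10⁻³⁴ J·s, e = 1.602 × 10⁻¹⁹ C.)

λ = 35.7 pm

KE = eV = 1.602 × 10⁻¹⁹ × 1180 = 1.890 × 10⁻¹⁶ J.
p = √(2mKE) = √(2 × 9.109 × 10⁻³¹ × 1.890 × 10⁻¹⁶) = 1.856 × 10⁻²³ kg·m/s.
λ = h/p = 6.626 × 10⁻³⁴ / 1.856 × 10⁻²³ = 3.57 × 10⁻¹¹ m = 35.7 pm.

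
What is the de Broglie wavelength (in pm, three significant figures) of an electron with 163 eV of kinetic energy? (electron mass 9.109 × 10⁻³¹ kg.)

λ = 96.1 pm

KE = 163 eV = 2.611 × 10⁻¹⁷ J.
p = √(2mKE) = √(2 × 9.109 × 10⁻³¹ × 2.611 × 10⁻¹⁷) = 6.897 × 10⁻²⁴ kg·m/s.
λ = h/p = 6.626 × 10⁻³⁴ / 6.897 × 10⁻²⁴ = 9.61 × 10⁻¹¹ m = 96.1 pm.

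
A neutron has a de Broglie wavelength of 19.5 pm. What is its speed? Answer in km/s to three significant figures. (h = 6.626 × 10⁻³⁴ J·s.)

v = 20.3 km/s

p = h/λ = 6.626 × 10⁻³⁴ / 1.950 × 10⁻¹¹ = 3.398 × 10⁻²³ kg·m/s.
v = p/m = 3.398 × 10⁻²³ / 1.675 × 10⁻²⁷ = 2.03 × 10⁴ m/s = 20.3 km/s.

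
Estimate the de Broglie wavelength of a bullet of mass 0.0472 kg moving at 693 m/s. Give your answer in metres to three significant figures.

λ = 2.03 × 10⁻³⁵ m

p = mv = 0.0472 × 693 = 3.271 × 10¹ kg·m/s.
λ = h/p = 6.626 × 10⁻³⁴ / 3.271 × 10¹ = 2.03 × 10⁻³⁵ m.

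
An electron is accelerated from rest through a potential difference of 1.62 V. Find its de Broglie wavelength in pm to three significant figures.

KE = eV = 1.602 × 10⁻¹⁹ × 1.620 = 2.595 × 10⁻¹⁹ J.
p = √(2mKE) = √(2 × 9.109 × 10⁻³¹ × 2.595 × 10⁻¹⁹) = 6.876 × 10⁻²⁵ kg·m/s.
λ = h/p = 6.626 × 10⁻³⁴ / 6.876 × 10⁻²⁵ = 9.64 × 10⁻¹⁰ m = 964 pm.

λ = 964 pm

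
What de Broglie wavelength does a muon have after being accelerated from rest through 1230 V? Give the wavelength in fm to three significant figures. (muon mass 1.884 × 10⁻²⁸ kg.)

KE = eV = 1.602 × 10⁻¹⁹ × 1230 = 1.970 × 10⁻¹⁶ J.
p = √(2mKE) = √(2 × 1.884 × 10⁻²⁸ × 1.970 × 10⁻¹⁶) = 2.725 × 10⁻²² kg·m/s.
λ = h/p = 6.626 × 10⁻³⁴ / 2.725 × 10⁻²² = 2.43 × 10⁻¹² m = 2430 fm.

λ = 2430 fm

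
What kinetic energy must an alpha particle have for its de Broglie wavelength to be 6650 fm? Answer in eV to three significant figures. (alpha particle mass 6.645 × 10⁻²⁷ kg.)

KE = 4.66 eV

p = h/λ = 6.626 × 10⁻³⁴ / 6.650 × 10⁻¹² = 9.964 × 10⁻²³ kg·m/s.
KE = p²/(2m) = (9.964 × 10⁻²³)² / (2 × 6.645 × 10⁻²⁷) = 7.470 × 10⁻¹⁹ J = 4.66 eV.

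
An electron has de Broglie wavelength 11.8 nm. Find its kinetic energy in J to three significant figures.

p = h/λ = 6.626 × 10⁻³⁴ / 1.180 × 10⁻⁸ = 5.615 × 10⁻²⁶ kg·m/s.
KE = p²/(2m) = (5.615 × 10⁻²⁶)² / (2 × 9.109 × 10⁻³¹) = 1.731 × 10⁻²¹ J = 1.73 × 10⁻²¹ J.

KE = 1.73 × 10⁻²¹ J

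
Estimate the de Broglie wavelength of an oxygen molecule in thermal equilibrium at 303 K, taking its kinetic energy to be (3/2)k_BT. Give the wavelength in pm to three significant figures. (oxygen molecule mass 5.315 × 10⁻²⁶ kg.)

λ = 25.7 pm

KE = (3/2)k_BT = 1.5 × 1.381 × 10⁻²³ × 303 = 6.277 × 10⁻²¹ J.
p = √(2mKE) = √(2 × 5.315 × 10⁻²⁶ × 6.277 × 10⁻²¹) = 2.583 × 10⁻²³ kg·m/s.
λ = h/p = 2.57 × 10⁻¹¹ m = 25.7 pm.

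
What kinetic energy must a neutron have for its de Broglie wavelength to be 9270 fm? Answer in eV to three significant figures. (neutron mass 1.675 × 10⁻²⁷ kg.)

KE = 9.52 eV

p = h/λ = 6.626 × 10⁻³⁴ / 9.270 × 10⁻¹² = 7.148 × 10⁻²³ kg·m/s.
KE = p²/(2m) = (7.148 × 10⁻²³)² / (2 × 1.675 × 10⁻²⁷) = 1.525 × 10⁻¹⁸ J = 9.52 eV.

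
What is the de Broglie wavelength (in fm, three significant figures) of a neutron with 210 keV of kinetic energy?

λ = 62.4 fm

KE = 210 keV = 3.364 × 10⁻¹⁴ J.
p = √(2mKE) = √(2 × 1.675 × 10⁻²⁷ × 3.364 × 10⁻¹⁴) = 1.062 × 10⁻²⁰ kg·m/s.
λ = h/p = 6.626 × 10⁻³⁴ / 1.062 × 10⁻²⁰ = 6.24 × 10⁻¹⁴ m = 62.4 fm.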